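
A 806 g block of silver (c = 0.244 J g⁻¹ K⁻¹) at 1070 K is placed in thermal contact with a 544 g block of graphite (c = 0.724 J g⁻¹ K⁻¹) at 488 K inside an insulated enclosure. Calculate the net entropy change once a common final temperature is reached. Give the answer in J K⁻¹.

Energy balance: T_f = (m₁c₁T₁ + m₂c₂T₂)/(m₁c₁ + m₂c₂) = 681.83 K.
ΔS₁ = m₁c₁ ln(T_f/T₁) = 196.664 × ln(681.83/1070) = -88.62 J/K.
ΔS₂ = m₂c₂ ln(T_f/T₂) = 393.856 × ln(681.83/488) = 131.7 J/K.
ΔS_total = -88.62 + 131.7 = 43.1 J/K.

ΔS_total = 43.1 J/K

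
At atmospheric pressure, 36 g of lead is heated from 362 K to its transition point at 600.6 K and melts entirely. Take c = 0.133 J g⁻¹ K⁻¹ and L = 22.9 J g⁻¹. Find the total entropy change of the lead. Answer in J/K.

Warming step: ΔS₁ = m c ln(T_tr/T_i) = 36 × 0.133 × ln(600.6/362) = 2.424 J/K.
Phase change: ΔS₂ = +mL/T_tr = 36 × 22.9 / 600.6 = 1.373 J/K.
ΔS_total = (2.424) + (1.373) = 3.8 J/K.

ΔS = 3.8 J/K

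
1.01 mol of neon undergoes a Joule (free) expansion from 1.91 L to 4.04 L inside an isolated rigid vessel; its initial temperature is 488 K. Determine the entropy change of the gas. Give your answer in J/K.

ΔS_gas = 6.29 J/K

For an ideal gas in free expansion Q = 0 and W = 0, so T is unchanged.
Entropy is a state function; using a reversible isothermal path, ΔS_gas = nR ln(V₂/V₁) = 1.01 × 8.314 × ln(4.04/1.91) = 6.29 J/K.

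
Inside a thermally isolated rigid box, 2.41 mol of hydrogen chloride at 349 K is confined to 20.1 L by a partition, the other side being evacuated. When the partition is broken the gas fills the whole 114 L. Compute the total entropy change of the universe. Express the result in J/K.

ΔS_universe = 34.8 J/K

For an ideal gas in free expansion Q = 0 and W = 0, so T is unchanged.
Entropy is a state function; using a reversible isothermal path, ΔS_gas = nR ln(V₂/V₁) = 2.41 × 8.314 × ln(114/20.1) = 34.8 J/K.
The insulated surroundings exchange no heat, so ΔS_surr = 0 and ΔS_universe = ΔS_gas.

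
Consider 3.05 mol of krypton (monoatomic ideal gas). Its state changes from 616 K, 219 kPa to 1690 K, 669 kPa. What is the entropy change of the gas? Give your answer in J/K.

ΔS = 35.7 J/K

ΔS = nC_p ln(T₂/T₁) − nR ln(P₂/P₁), with C_p = 5R/2 = 20.79 J mol⁻¹ K⁻¹ for a monoatomic ideal gas.
ΔS = 3.05 × [20.79 × ln(1690/616) − 8.314 × ln(669/219)] = 35.7 J/K.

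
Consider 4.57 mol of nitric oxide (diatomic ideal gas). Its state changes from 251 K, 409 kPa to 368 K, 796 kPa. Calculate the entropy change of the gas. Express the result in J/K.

ΔS = nC_p ln(T₂/T₁) − nR ln(P₂/P₁), with C_p = 7R/2 = 29.1 J mol⁻¹ K⁻¹ for a diatomic ideal gas.
ΔS = 4.57 × [29.1 × ln(368/251) − 8.314 × ln(796/409)] = 25.6 J/K.

ΔS = 25.6 J/K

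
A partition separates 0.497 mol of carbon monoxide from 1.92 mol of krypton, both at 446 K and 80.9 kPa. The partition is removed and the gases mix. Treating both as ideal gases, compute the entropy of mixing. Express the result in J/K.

ΔS_mix = 10.2 J/K

Mole fractions: x_A = 0.497/2.42 = 0.206, x_B = 0.794.
ΔS_mix = −R(n_A ln x_A + n_B ln x_B) = −8.314 × (0.497 ln 0.206 + 1.92 ln 0.794) = 10.2 J/K.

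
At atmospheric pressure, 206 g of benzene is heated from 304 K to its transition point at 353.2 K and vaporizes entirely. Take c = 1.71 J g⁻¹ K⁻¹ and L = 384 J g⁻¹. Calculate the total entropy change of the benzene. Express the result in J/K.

ΔS = 277 J/K

Warming step: ΔS₁ = m c ln(T_tr/T_i) = 206 × 1.71 × ln(353.2/304) = 52.84 J/K.
Phase change: ΔS₂ = +mL/T_tr = 206 × 384 / 353.2 = 224 J/K.
ΔS_total = (52.84) + (224) = 277 J/K.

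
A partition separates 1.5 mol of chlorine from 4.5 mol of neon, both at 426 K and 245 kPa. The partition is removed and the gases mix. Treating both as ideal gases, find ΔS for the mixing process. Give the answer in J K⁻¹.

Mole fractions: x_A = 1.5/6 = 0.25, x_B = 0.75.
ΔS_mix = −R(n_A ln x_A + n_B ln x_B) = −8.314 × (1.5 ln 0.25 + 4.5 ln 0.75) = 28.1 J/K.

ΔS_mix = 28.1 J/K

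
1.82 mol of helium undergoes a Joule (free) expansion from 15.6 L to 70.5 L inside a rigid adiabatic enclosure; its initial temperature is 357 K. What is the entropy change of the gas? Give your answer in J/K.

No heat is exchanged and no work is done, so the ideal-gas temperature stays constant.
Entropy is a state function; using a reversible isothermal path, ΔS_gas = nR ln(V₂/V₁) = 1.82 × 8.314 × ln(70.5/15.6) = 22.8 J/K.

ΔS_gas = 22.8 J/K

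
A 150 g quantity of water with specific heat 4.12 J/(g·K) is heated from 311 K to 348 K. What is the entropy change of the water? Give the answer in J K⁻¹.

ΔS = ∫dQ_rev/T = m c ln(T₂/T₁) = 150 × 4.12 × ln(348/311) = 69.5 J/K.

ΔS = 69.5 J/K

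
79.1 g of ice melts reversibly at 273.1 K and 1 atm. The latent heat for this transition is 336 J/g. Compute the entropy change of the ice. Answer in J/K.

ΔS = 97.3 J/K

Heat absorbed by the substance: Q = mL = 79.1 × 336 = 26577.6 J.
At constant T, ΔS = Q_rev/T = 26577.6 / 273.1 = 97.3 J/K.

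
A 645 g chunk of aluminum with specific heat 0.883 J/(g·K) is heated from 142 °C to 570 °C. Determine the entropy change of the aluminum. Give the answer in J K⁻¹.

In kelvin: T₁ = 415.15 K, T₂ = 843.15 K. ΔS = ∫dQ_rev/T = m c ln(T₂/T₁) = 645 × 0.883 × ln(843.15/415.15) = 404 J/K.

ΔS = 404 J/K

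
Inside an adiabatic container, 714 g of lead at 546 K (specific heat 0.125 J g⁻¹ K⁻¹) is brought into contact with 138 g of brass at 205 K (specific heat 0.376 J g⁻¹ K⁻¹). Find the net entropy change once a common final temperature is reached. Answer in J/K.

ΔS_total = 14 J/K

Energy balance: T_f = (m₁c₁T₁ + m₂c₂T₂)/(m₁c₁ + m₂c₂) = 420.63 K.
ΔS₁ = m₁c₁ ln(T_f/T₁) = 89.25 × ln(420.63/546) = -23.28 J/K.
ΔS₂ = m₂c₂ ln(T_f/T₂) = 51.888 × ln(420.63/205) = 37.29 J/K.
ΔS_total = -23.28 + 37.29 = 14 J/K.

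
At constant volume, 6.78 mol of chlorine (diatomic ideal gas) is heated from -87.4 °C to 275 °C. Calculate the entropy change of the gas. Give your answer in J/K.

ΔS = 152 J/K

In kelvin: T₁ = 185.75 K, T₂ = 548.15 K. At constant volume, ΔS = nC_V ln(T₂/T₁) with C_V = 5R/2 = 20.79 J mol⁻¹ K⁻¹.
ΔS = 6.78 × 20.79 × ln(548.15/185.75) = 152 J/K.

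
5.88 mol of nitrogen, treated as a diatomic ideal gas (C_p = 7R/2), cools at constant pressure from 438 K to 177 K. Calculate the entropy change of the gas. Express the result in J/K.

ΔS = -155 J/K

At constant pressure, ΔS = nC_p ln(T₂/T₁) with C_p = 7R/2 = 29.1 J mol⁻¹ K⁻¹.
ΔS = 5.88 × 29.1 × ln(177/438) = -155 J/K.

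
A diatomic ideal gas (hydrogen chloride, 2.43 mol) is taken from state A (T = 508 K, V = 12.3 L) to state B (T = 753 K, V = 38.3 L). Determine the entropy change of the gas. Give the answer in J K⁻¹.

ΔS = 42.8 J/K

Entropy is a state function: ΔS = nC_V ln(T₂/T₁) + nR ln(V₂/V₁), with C_V = 5R/2 = 20.79 J mol⁻¹ K⁻¹ for a diatomic ideal gas.
ΔS = 2.43 × [20.79 × ln(753/508) + 8.314 × ln(38.3/12.3)] = 42.8 J/K.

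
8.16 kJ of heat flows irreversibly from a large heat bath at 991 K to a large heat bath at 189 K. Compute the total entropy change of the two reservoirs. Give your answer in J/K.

ΔS_total = 34.9 J/K

ΔS_hot = −Q/T_H = −8160/991 = -8.234 J/K and ΔS_cold = +Q/T_C = 8160/189 = 43.17 J/K.
ΔS_total = -8.234 + 43.17 = 34.9 J/K, positive as the second law requires.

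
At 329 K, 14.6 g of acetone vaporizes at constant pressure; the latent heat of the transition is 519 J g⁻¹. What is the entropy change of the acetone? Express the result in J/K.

Heat absorbed by the substance: Q = mL = 14.6 × 519 = 7577.4 J.
At constant T, ΔS = Q_rev/T = 7577.4 / 329 = 23 J/K.

ΔS = 23 J/K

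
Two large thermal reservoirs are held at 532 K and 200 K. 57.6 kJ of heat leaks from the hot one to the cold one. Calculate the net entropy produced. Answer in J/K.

ΔS_hot = −Q/T_H = −57600/532 = -108.3 J/K and ΔS_cold = +Q/T_C = 57600/200 = 288 J/K.
ΔS_total = -108.3 + 288 = 180 J/K, positive as the second law requires.

ΔS_total = 180 J/K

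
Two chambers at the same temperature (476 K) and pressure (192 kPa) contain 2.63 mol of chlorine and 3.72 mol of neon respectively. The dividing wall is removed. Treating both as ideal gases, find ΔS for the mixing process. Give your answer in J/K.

ΔS_mix = 35.8 J/K

Mole fractions: x_A = 2.63/6.35 = 0.414, x_B = 0.586.
ΔS_mix = −R(n_A ln x_A + n_B ln x_B) = −8.314 × (2.63 ln 0.414 + 3.72 ln 0.586) = 35.8 J/K.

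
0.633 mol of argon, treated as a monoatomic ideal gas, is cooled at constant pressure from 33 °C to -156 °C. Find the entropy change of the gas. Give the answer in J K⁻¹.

In kelvin: T₁ = 306.15 K, T₂ = 117.15 K. At constant pressure, ΔS = nC_p ln(T₂/T₁) with C_p = 5R/2 = 20.79 J mol⁻¹ K⁻¹.
ΔS = 0.633 × 20.79 × ln(117.15/306.15) = -12.6 J/K.

ΔS = -12.6 J/K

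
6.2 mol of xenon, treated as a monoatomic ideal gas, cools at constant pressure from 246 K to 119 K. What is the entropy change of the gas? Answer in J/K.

At constant pressure, ΔS = nC_p ln(T₂/T₁) with C_p = 5R/2 = 20.79 J mol⁻¹ K⁻¹.
ΔS = 6.2 × 20.79 × ln(119/246) = -93.6 J/K.

ΔS = -93.6 J/K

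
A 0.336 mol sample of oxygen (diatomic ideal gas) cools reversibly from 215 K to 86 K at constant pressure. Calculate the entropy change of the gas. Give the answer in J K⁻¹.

ΔS = -8.96 J/K

At constant pressure, ΔS = nC_p ln(T₂/T₁) with C_p = 7R/2 = 29.1 J mol⁻¹ K⁻¹.
ΔS = 0.336 × 29.1 × ln(86/215) = -8.96 J/K.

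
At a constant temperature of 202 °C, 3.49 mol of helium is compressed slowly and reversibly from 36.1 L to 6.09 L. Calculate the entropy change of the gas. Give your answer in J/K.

ΔS_gas = -51.6 J/K

For an isothermal ideal gas ΔS_gas = nR ln(V₂/V₁) = 3.49 × 8.314 × ln(6.09/36.1) = -51.6 J/K.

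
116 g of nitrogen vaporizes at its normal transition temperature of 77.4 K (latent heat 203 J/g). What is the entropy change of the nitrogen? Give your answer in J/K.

Heat absorbed by the substance: Q = mL = 116 × 203 = 23548 J.
At constant T, ΔS = Q_rev/T = 23548 / 77.4 = 304 J/K.

ΔS = 304 J/K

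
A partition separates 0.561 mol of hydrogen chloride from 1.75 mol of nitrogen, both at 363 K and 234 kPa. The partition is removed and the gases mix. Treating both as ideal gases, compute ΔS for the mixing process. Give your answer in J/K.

Mole fractions: x_A = 0.561/2.31 = 0.243, x_B = 0.757.
ΔS_mix = −R(n_A ln x_A + n_B ln x_B) = −8.314 × (0.561 ln 0.243 + 1.75 ln 0.757) = 10.6 J/K.

ΔS_mix = 10.6 J/K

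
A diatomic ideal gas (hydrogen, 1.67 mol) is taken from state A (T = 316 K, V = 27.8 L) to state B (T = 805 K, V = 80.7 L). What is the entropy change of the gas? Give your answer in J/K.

Entropy is a state function: ΔS = nC_V ln(T₂/T₁) + nR ln(V₂/V₁), with C_V = 5R/2 = 20.79 J mol⁻¹ K⁻¹ for a diatomic ideal gas.
ΔS = 1.67 × [20.79 × ln(805/316) + 8.314 × ln(80.7/27.8)] = 47.3 J/K.

ΔS = 47.3 J/K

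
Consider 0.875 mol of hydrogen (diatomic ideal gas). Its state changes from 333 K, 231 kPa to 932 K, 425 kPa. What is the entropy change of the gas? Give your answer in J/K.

ΔS = 21.8 J/K

ΔS = nC_p ln(T₂/T₁) − nR ln(P₂/P₁), with C_p = 7R/2 = 29.1 J mol⁻¹ K⁻¹ for a diatomic ideal gas.
ΔS = 0.875 × [29.1 × ln(932/333) − 8.314 × ln(425/231)] = 21.8 J/K.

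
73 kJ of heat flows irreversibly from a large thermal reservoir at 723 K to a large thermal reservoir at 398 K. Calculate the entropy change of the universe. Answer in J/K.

ΔS_total = 82.4 J/K

ΔS_hot = −Q/T_H = −73000/723 = -101 J/K and ΔS_cold = +Q/T_C = 73000/398 = 183.4 J/K.
ΔS_total = -101 + 183.4 = 82.4 J/K, positive as the second law requires.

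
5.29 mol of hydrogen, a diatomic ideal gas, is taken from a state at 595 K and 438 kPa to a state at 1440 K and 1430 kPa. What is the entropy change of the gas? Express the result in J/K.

ΔS = 84 J/K

ΔS = nC_p ln(T₂/T₁) − nR ln(P₂/P₁), with C_p = 7R/2 = 29.1 J mol⁻¹ K⁻¹ for a diatomic ideal gas.
ΔS = 5.29 × [29.1 × ln(1440/595) − 8.314 × ln(1430/438)] = 84 J/K.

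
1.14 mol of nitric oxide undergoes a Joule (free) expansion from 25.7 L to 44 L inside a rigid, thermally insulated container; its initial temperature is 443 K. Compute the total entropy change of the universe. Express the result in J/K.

No heat is exchanged and no work is done, so the ideal-gas temperature stays constant.
Entropy is a state function; using a reversible isothermal path, ΔS_gas = nR ln(V₂/V₁) = 1.14 × 8.314 × ln(44/25.7) = 5.1 J/K.
The insulated surroundings exchange no heat, so ΔS_surr = 0 and ΔS_universe = ΔS_gas.

ΔS_universe = 5.1 J/K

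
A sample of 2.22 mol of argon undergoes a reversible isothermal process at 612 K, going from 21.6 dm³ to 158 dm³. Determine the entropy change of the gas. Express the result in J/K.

For an isothermal ideal gas ΔS_gas = nR ln(V₂/V₁) = 2.22 × 8.314 × ln(158/21.6) = 36.7 J/K.

ΔS_gas = 36.7 J/K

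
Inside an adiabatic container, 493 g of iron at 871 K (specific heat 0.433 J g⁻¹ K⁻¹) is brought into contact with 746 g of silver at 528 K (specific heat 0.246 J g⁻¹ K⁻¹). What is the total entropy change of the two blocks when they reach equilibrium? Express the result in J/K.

Energy balance: T_f = (m₁c₁T₁ + m₂c₂T₂)/(m₁c₁ + m₂c₂) = 712.44 K.
ΔS₁ = m₁c₁ ln(T_f/T₁) = 213.469 × ln(712.44/871) = -42.9 J/K.
ΔS₂ = m₂c₂ ln(T_f/T₂) = 183.516 × ln(712.44/528) = 54.98 J/K.
ΔS_total = -42.9 + 54.98 = 12.1 J/K.

ΔS_total = 12.1 J/K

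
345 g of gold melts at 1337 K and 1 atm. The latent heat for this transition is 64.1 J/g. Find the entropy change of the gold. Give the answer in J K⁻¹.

ΔS = 16.5 J/K

Heat absorbed by the substance: Q = mL = 345 × 64.1 = 22114.5 J.
At constant T, ΔS = Q_rev/T = 22114.5 / 1337 = 16.5 J/K.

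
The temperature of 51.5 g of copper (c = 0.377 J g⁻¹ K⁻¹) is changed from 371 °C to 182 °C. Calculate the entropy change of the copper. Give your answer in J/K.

In kelvin: T₁ = 644.15 K, T₂ = 455.15 K. ΔS = ∫dQ_rev/T = m c ln(T₂/T₁) = 51.5 × 0.377 × ln(455.15/644.15) = -6.74 J/K.

ΔS = -6.74 J/K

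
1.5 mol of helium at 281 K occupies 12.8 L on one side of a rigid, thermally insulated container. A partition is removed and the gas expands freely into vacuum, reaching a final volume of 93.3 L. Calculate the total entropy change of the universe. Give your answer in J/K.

ΔS_universe = 24.8 J/K

No heat is exchanged and no work is done, so the ideal-gas temperature stays constant.
Entropy is a state function; using a reversible isothermal path, ΔS_gas = nR ln(V₂/V₁) = 1.5 × 8.314 × ln(93.3/12.8) = 24.8 J/K.
The insulated surroundings exchange no heat, so ΔS_surr = 0 and ΔS_universe = ΔS_gas.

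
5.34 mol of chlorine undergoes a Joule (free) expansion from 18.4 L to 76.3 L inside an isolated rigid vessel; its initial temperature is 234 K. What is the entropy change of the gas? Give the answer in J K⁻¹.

No heat is exchanged and no work is done, so the ideal-gas temperature stays constant.
Entropy is a state function; using a reversible isothermal path, ΔS_gas = nR ln(V₂/V₁) = 5.34 × 8.314 × ln(76.3/18.4) = 63.1 J/K.

ΔS_gas = 63.1 J/K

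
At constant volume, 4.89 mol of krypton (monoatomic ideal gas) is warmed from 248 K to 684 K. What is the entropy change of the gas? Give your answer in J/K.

At constant volume, ΔS = nC_V ln(T₂/T₁) with C_V = 3R/2 = 12.47 J mol⁻¹ K⁻¹.
ΔS = 4.89 × 12.47 × ln(684/248) = 61.9 J/K.

ΔS = 61.9 J/K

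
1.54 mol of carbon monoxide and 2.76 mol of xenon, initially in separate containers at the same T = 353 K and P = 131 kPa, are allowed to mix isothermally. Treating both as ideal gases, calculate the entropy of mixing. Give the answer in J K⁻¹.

Mole fractions: x_A = 1.54/4.3 = 0.358, x_B = 0.642.
ΔS_mix = −R(n_A ln x_A + n_B ln x_B) = −8.314 × (1.54 ln 0.358 + 2.76 ln 0.642) = 23.3 J/K.

ΔS_mix = 23.3 J/K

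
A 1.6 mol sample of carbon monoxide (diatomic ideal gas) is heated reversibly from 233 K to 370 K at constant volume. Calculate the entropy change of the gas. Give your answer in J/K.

At constant volume, ΔS = nC_V ln(T₂/T₁) with C_V = 5R/2 = 20.79 J mol⁻¹ K⁻¹.
ΔS = 1.6 × 20.79 × ln(370/233) = 15.4 J/K.

ΔS = 15.4 J/K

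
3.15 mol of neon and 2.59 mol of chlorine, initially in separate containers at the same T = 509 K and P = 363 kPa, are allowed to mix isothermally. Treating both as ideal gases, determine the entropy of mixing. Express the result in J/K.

Mole fractions: x_A = 3.15/5.74 = 0.549, x_B = 0.451.
ΔS_mix = −R(n_A ln x_A + n_B ln x_B) = −8.314 × (3.15 ln 0.549 + 2.59 ln 0.451) = 32.9 J/K.

ΔS_mix = 32.9 J/K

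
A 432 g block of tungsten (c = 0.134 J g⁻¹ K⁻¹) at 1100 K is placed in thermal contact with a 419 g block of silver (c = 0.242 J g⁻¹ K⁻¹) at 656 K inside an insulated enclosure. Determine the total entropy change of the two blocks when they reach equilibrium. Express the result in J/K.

ΔS_total = 5.11 J/K

Energy balance: T_f = (m₁c₁T₁ + m₂c₂T₂)/(m₁c₁ + m₂c₂) = 817.36 K.
ΔS₁ = m₁c₁ ln(T_f/T₁) = 57.888 × ln(817.36/1100) = -17.19 J/K.
ΔS₂ = m₂c₂ ln(T_f/T₂) = 101.398 × ln(817.36/656) = 22.3 J/K.
ΔS_total = -17.19 + 22.3 = 5.11 J/K.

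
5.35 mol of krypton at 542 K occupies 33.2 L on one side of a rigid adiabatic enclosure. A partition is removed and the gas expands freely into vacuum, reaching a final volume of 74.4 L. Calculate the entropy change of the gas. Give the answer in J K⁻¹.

ΔS_gas = 35.9 J/K

For an ideal gas in free expansion Q = 0 and W = 0, so T is unchanged.
Entropy is a state function; using a reversible isothermal path, ΔS_gas = nR ln(V₂/V₁) = 5.35 × 8.314 × ln(74.4/33.2) = 35.9 J/K.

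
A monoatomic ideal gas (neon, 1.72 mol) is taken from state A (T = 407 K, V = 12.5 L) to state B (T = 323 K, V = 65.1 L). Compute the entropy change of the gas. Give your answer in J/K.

Entropy is a state function: ΔS = nC_V ln(T₂/T₁) + nR ln(V₂/V₁), with C_V = 3R/2 = 12.47 J mol⁻¹ K⁻¹ for a monoatomic ideal gas.
ΔS = 1.72 × [12.47 × ln(323/407) + 8.314 × ln(65.1/12.5)] = 18.6 J/K.

ΔS = 18.6 J/K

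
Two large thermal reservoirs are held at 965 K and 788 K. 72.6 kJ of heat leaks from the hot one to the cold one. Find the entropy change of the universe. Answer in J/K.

ΔS_total = 16.9 J/K

ΔS_hot = −Q/T_H = −72600/965 = -75.23 J/K and ΔS_cold = +Q/T_C = 72600/788 = 92.13 J/K.
ΔS_total = -75.23 + 92.13 = 16.9 J/K, positive as the second law requires.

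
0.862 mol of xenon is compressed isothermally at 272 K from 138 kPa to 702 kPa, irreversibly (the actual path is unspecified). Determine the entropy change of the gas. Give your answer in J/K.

Entropy is a state function, so ΔS_gas depends only on the end states.
For an isothermal ideal gas ΔS_gas = nR ln(P₁/P₂) = 0.862 × 8.314 × ln(138/702) = -11.7 J/K.

ΔS_gas = -11.7 J/K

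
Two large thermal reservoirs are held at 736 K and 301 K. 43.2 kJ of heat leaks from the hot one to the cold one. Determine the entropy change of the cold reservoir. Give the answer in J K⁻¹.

ΔS_cold = 144 J/K

The cold reservoir gains heat Q, so ΔS_cold = +Q/T_C = 43200/301 = 144 J/K.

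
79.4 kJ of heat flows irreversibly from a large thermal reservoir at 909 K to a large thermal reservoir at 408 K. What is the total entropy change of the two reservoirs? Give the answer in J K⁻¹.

ΔS_total = 107 J/K

ΔS_hot = −Q/T_H = −79400/909 = -87.35 J/K and ΔS_cold = +Q/T_C = 79400/408 = 194.6 J/K.
ΔS_total = -87.35 + 194.6 = 107 J/K, positive as the second law requires.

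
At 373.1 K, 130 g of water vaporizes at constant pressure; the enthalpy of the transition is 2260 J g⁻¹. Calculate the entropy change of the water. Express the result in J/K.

ΔS = 787 J/K

Heat absorbed by the substance: Q = mL = 130 × 2260 = 293800 J.
At constant T, ΔS = Q_rev/T = 293800 / 373.1 = 787 J/K.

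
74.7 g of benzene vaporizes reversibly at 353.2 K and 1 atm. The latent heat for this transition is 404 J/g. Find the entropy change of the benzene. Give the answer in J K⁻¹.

Heat absorbed by the substance: Q = mL = 74.7 × 404 = 30178.8 J.
At constant T, ΔS = Q_rev/T = 30178.8 / 353.2 = 85.4 J/K.

ΔS = 85.4 J/K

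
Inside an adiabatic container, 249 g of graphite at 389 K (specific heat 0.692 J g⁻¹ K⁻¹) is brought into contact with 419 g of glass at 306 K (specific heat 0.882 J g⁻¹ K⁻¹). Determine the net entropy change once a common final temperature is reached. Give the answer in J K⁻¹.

ΔS_total = 3.48 J/K

Energy balance: T_f = (m₁c₁T₁ + m₂c₂T₂)/(m₁c₁ + m₂c₂) = 332.39 K.
ΔS₁ = m₁c₁ ln(T_f/T₁) = 172.308 × ln(332.39/389) = -27.097 J/K.
ΔS₂ = m₂c₂ ln(T_f/T₂) = 369.558 × ln(332.39/306) = 30.575 J/K.
ΔS_total = -27.097 + 30.575 = 3.48 J/K.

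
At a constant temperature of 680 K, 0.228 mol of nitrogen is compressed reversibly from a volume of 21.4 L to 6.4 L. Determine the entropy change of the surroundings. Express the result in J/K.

ΔS_surr = 2.29 J/K

For an isothermal ideal gas ΔS_gas = nR ln(V₂/V₁) = 0.228 × 8.314 × ln(6.4/21.4) = -2.29 J/K.
The process is reversible, so ΔS_surr = −ΔS_gas = 2.29 J/K and ΔS_universe = 0.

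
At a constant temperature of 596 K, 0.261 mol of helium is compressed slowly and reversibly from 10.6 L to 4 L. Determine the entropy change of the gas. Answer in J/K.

For an isothermal ideal gas ΔS_gas = nR ln(V₂/V₁) = 0.261 × 8.314 × ln(4/10.6) = -2.11 J/K.

ΔS_gas = -2.11 J/K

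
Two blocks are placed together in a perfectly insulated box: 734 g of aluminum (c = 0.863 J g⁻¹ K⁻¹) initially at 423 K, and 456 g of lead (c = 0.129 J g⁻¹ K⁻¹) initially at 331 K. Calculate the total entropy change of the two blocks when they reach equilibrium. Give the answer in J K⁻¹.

ΔS_total = 1.51 J/K

Energy balance: T_f = (m₁c₁T₁ + m₂c₂T₂)/(m₁c₁ + m₂c₂) = 415.18 K.
ΔS₁ = m₁c₁ ln(T_f/T₁) = 633.442 × ln(415.18/423) = -11.82 J/K.
ΔS₂ = m₂c₂ ln(T_f/T₂) = 58.824 × ln(415.18/331) = 13.33 J/K.
ΔS_total = -11.82 + 13.33 = 1.51 J/K.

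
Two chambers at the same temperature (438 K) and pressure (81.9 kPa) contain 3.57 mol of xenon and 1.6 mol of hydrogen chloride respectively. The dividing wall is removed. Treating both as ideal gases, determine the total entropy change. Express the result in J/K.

Mole fractions: x_A = 3.57/5.17 = 0.691, x_B = 0.309.
ΔS_mix = −R(n_A ln x_A + n_B ln x_B) = −8.314 × (3.57 ln 0.691 + 1.6 ln 0.309) = 26.6 J/K.

ΔS_mix = 26.6 J/K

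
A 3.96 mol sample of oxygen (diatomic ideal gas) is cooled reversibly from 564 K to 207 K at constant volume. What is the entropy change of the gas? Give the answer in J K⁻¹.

ΔS = -82.5 J/K

At constant volume, ΔS = nC_V ln(T₂/T₁) with C_V = 5R/2 = 20.79 J mol⁻¹ K⁻¹.
ΔS = 3.96 × 20.79 × ln(207/564) = -82.5 J/K.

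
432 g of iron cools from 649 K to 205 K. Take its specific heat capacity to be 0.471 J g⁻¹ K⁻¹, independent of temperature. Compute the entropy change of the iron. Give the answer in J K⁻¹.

ΔS = ∫dQ_rev/T = m c ln(T₂/T₁) = 432 × 0.471 × ln(205/649) = -234 J/K.

ΔS = -234 J/K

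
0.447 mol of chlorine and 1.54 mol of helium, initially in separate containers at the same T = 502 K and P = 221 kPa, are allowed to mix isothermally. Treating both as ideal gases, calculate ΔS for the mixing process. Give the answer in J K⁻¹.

ΔS_mix = 8.81 J/K

Mole fractions: x_A = 0.447/1.99 = 0.225, x_B = 0.775.
ΔS_mix = −R(n_A ln x_A + n_B ln x_B) = −8.314 × (0.447 ln 0.225 + 1.54 ln 0.775) = 8.81 J/K.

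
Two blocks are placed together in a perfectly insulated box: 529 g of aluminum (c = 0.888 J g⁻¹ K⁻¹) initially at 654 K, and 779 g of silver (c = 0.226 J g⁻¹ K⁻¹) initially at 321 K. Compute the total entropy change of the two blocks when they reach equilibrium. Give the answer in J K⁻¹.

Energy balance: T_f = (m₁c₁T₁ + m₂c₂T₂)/(m₁c₁ + m₂c₂) = 563.22 K.
ΔS₁ = m₁c₁ ln(T_f/T₁) = 469.752 × ln(563.22/654) = -70.2 J/K.
ΔS₂ = m₂c₂ ln(T_f/T₂) = 176.054 × ln(563.22/321) = 98.98 J/K.
ΔS_total = -70.2 + 98.98 = 28.8 J/K.

ΔS_total = 28.8 J/K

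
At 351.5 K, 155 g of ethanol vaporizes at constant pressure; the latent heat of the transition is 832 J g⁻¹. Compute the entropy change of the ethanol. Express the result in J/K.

Heat absorbed by the substance: Q = mL = 155 × 832 = 128960 J.
At constant T, ΔS = Q_rev/T = 128960 / 351.5 = 367 J/K.

ΔS = 367 J/K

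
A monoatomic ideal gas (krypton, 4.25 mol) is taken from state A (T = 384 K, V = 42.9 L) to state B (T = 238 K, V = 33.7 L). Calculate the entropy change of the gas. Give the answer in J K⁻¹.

ΔS = -33.9 J/K

Entropy is a state function: ΔS = nC_V ln(T₂/T₁) + nR ln(V₂/V₁), with C_V = 3R/2 = 12.47 J mol⁻¹ K⁻¹ for a monoatomic ideal gas.
ΔS = 4.25 × [12.47 × ln(238/384) + 8.314 × ln(33.7/42.9)] = -33.9 J/K.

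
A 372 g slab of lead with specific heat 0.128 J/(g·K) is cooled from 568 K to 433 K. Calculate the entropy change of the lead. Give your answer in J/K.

ΔS = -12.9 J/K

ΔS = ∫dQ_rev/T = m c ln(T₂/T₁) = 372 × 0.128 × ln(433/568) = -12.9 J/K.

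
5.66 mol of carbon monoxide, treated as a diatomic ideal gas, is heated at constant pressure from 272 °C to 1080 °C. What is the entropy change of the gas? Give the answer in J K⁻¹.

ΔS = 150 J/K

In kelvin: T₁ = 545.15 K, T₂ = 1353.15 K. At constant pressure, ΔS = nC_p ln(T₂/T₁) with C_p = 7R/2 = 29.1 J mol⁻¹ K⁻¹.
ΔS = 5.66 × 29.1 × ln(1353.15/545.15) = 150 J/K.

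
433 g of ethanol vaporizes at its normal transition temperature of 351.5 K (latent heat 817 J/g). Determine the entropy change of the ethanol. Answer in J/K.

ΔS = 1010 J/K

Heat absorbed by the substance: Q = mL = 433 × 817 = 353761 J.
At constant T, ΔS = Q_rev/T = 353761 / 351.5 = 1010 J/K.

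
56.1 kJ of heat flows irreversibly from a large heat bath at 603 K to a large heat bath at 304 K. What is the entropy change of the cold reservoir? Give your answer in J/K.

ΔS_cold = 185 J/K

The cold reservoir gains heat Q, so ΔS_cold = +Q/T_C = 56100/304 = 185 J/K.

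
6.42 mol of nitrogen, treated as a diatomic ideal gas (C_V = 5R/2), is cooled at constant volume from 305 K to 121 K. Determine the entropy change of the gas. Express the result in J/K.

ΔS = -123 J/K

At constant volume, ΔS = nC_V ln(T₂/T₁) with C_V = 5R/2 = 20.79 J mol⁻¹ K⁻¹.
ΔS = 6.42 × 20.79 × ln(121/305) = -123 J/K.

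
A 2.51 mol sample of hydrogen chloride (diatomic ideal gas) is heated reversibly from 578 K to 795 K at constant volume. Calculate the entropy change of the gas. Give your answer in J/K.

ΔS = 16.6 J/K

At constant volume, ΔS = nC_V ln(T₂/T₁) with C_V = 5R/2 = 20.79 J mol⁻¹ K⁻¹.
ΔS = 2.51 × 20.79 × ln(795/578) = 16.6 J/K.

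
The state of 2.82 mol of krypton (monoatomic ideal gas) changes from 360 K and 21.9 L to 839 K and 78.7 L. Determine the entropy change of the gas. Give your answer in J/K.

ΔS = 59.7 J/K

Entropy is a state function: ΔS = nC_V ln(T₂/T₁) + nR ln(V₂/V₁), with C_V = 3R/2 = 12.47 J mol⁻¹ K⁻¹ for a monoatomic ideal gas.
ΔS = 2.82 × [12.47 × ln(839/360) + 8.314 × ln(78.7/21.9)] = 59.7 J/K.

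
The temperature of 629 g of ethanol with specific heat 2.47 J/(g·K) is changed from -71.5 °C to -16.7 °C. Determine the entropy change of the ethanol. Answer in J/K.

In kelvin: T₁ = 201.65 K, T₂ = 256.45 K. ΔS = ∫dQ_rev/T = m c ln(T₂/T₁) = 629 × 2.47 × ln(256.45/201.65) = 373 J/K.

ΔS = 373 J/K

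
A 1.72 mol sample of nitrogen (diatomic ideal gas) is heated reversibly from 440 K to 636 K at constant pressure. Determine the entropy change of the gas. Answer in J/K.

ΔS = 18.4 J/K

At constant pressure, ΔS = nC_p ln(T₂/T₁) with C_p = 7R/2 = 29.1 J mol⁻¹ K⁻¹.
ΔS = 1.72 × 29.1 × ln(636/440) = 18.4 J/K.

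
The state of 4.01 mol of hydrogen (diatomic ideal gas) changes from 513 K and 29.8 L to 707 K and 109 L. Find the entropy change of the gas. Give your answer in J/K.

Entropy is a state function: ΔS = nC_V ln(T₂/T₁) + nR ln(V₂/V₁), with C_V = 5R/2 = 20.79 J mol⁻¹ K⁻¹ for a diatomic ideal gas.
ΔS = 4.01 × [20.79 × ln(707/513) + 8.314 × ln(109/29.8)] = 70 J/K.

ΔS = 70 J/K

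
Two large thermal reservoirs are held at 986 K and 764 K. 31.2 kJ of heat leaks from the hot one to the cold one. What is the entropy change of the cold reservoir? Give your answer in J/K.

ΔS_cold = 40.8 J/K

The cold reservoir gains heat Q, so ΔS_cold = +Q/T_C = 31200/764 = 40.8 J/K.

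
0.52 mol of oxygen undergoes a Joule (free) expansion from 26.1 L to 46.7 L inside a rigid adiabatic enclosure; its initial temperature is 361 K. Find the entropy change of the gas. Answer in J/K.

ΔS_gas = 2.52 J/K

For an ideal gas in free expansion Q = 0 and W = 0, so T is unchanged.
Entropy is a state function; using a reversible isothermal path, ΔS_gas = nR ln(V₂/V₁) = 0.52 × 8.314 × ln(46.7/26.1) = 2.52 J/K.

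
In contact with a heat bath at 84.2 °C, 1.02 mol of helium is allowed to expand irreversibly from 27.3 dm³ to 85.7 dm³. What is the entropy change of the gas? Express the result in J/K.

ΔS_gas = 9.7 J/K

Entropy is a state function, so ΔS_gas depends only on the end states.
For an isothermal ideal gas ΔS_gas = nR ln(V₂/V₁) = 1.02 × 8.314 × ln(85.7/27.3) = 9.7 J/K.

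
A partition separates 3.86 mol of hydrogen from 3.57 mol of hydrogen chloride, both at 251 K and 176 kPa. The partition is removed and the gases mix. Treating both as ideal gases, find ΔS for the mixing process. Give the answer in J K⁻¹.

Mole fractions: x_A = 3.86/7.43 = 0.52, x_B = 0.48.
ΔS_mix = −R(n_A ln x_A + n_B ln x_B) = −8.314 × (3.86 ln 0.52 + 3.57 ln 0.48) = 42.8 J/K.

ΔS_mix = 42.8 J/K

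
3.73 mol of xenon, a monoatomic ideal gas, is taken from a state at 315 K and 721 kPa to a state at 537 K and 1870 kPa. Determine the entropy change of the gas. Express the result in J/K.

ΔS = 11.8 J/K

ΔS = nC_p ln(T₂/T₁) − nR ln(P₂/P₁), with C_p = 5R/2 = 20.79 J mol⁻¹ K⁻¹ for a monoatomic ideal gas.
ΔS = 3.73 × [20.79 × ln(537/315) − 8.314 × ln(1870/721)] = 11.8 J/K.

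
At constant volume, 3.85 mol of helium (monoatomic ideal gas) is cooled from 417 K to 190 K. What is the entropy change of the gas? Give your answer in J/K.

At constant volume, ΔS = nC_V ln(T₂/T₁) with C_V = 3R/2 = 12.47 J mol⁻¹ K⁻¹.
ΔS = 3.85 × 12.47 × ln(190/417) = -37.7 J/K.

ΔS = -37.7 J/K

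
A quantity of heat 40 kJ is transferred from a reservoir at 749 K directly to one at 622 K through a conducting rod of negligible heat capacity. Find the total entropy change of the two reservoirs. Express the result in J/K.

ΔS_total = 10.9 J/K

ΔS_hot = −Q/T_H = −40000/749 = -53.4 J/K and ΔS_cold = +Q/T_C = 40000/622 = 64.31 J/K.
ΔS_total = -53.4 + 64.31 = 10.9 J/K, positive as the second law requires.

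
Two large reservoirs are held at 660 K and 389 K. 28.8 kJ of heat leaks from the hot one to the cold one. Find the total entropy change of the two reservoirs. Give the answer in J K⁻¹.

ΔS_total = 30.4 J/K

ΔS_hot = −Q/T_H = −28800/660 = -43.64 J/K and ΔS_cold = +Q/T_C = 28800/389 = 74.04 J/K.
ΔS_total = -43.64 + 74.04 = 30.4 J/K, positive as the second law requires.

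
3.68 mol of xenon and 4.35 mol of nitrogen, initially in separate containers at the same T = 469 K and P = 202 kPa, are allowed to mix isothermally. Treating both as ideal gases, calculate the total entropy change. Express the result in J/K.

Mole fractions: x_A = 3.68/8.03 = 0.458, x_B = 0.542.
ΔS_mix = −R(n_A ln x_A + n_B ln x_B) = −8.314 × (3.68 ln 0.458 + 4.35 ln 0.542) = 46 J/K.

ΔS_mix = 46 J/K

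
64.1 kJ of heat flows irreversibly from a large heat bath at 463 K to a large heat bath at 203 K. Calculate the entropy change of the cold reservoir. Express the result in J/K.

ΔS_cold = 316 J/K

The cold reservoir gains heat Q, so ΔS_cold = +Q/T_C = 64100/203 = 316 J/K.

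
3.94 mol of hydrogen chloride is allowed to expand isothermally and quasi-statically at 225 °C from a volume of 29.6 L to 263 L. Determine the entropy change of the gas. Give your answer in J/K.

ΔS_gas = 71.6 J/K

For an isothermal ideal gas ΔS_gas = nR ln(V₂/V₁) = 3.94 × 8.314 × ln(263/29.6) = 71.6 J/K.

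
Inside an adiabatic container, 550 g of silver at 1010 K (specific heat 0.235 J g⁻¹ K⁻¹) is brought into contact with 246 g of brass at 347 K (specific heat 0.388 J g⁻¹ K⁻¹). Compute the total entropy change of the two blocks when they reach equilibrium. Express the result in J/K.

Energy balance: T_f = (m₁c₁T₁ + m₂c₂T₂)/(m₁c₁ + m₂c₂) = 728.37 K.
ΔS₁ = m₁c₁ ln(T_f/T₁) = 129.25 × ln(728.37/1010) = -42.25 J/K.
ΔS₂ = m₂c₂ ln(T_f/T₂) = 95.448 × ln(728.37/347) = 70.77 J/K.
ΔS_total = -42.25 + 70.77 = 28.5 J/K.

ΔS_total = 28.5 J/K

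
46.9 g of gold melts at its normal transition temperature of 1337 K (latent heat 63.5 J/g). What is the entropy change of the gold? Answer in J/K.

Heat absorbed by the substance: Q = mL = 46.9 × 63.5 = 2978.15 J.
At constant T, ΔS = Q_rev/T = 2978.15 / 1337 = 2.23 J/K.

ΔS = 2.23 J/K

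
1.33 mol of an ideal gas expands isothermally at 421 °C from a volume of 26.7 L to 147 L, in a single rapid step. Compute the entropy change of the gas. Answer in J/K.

ΔS_gas = 18.9 J/K

Entropy is a state function, so ΔS_gas depends only on the end states.
For an isothermal ideal gas ΔS_gas = nR ln(V₂/V₁) = 1.33 × 8.314 × ln(147/26.7) = 18.9 J/K.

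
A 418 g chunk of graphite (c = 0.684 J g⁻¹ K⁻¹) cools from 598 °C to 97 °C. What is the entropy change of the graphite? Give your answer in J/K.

In kelvin: T₁ = 871.15 K, T₂ = 370.15 K. ΔS = ∫dQ_rev/T = m c ln(T₂/T₁) = 418 × 0.684 × ln(370.15/871.15) = -245 J/K.

ΔS = -245 J/K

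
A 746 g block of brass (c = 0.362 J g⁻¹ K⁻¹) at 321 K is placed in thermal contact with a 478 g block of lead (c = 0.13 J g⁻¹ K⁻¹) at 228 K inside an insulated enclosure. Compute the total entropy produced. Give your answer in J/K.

ΔS_total = 2.75 J/K

Energy balance: T_f = (m₁c₁T₁ + m₂c₂T₂)/(m₁c₁ + m₂c₂) = 303.6 K.
ΔS₁ = m₁c₁ ln(T_f/T₁) = 270.052 × ln(303.6/321) = -15.05 J/K.
ΔS₂ = m₂c₂ ln(T_f/T₂) = 62.14 × ln(303.6/228) = 17.8 J/K.
ΔS_total = -15.05 + 17.8 = 2.75 J/K.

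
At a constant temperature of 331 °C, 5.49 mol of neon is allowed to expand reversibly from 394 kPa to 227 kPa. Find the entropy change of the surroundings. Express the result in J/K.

For an isothermal ideal gas ΔS_gas = nR ln(P₁/P₂) = 5.49 × 8.314 × ln(394/227) = 25.2 J/K.
The process is reversible, so ΔS_surr = −ΔS_gas = -25.2 J/K and ΔS_universe = 0.

ΔS_surr = -25.2 J/K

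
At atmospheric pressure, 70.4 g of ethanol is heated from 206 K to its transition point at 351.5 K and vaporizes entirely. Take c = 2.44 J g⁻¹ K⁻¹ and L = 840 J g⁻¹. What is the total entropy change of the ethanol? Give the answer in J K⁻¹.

ΔS = 260 J/K

Warming step: ΔS₁ = m c ln(T_tr/T_i) = 70.4 × 2.44 × ln(351.5/206) = 91.79 J/K.
Phase change: ΔS₂ = +mL/T_tr = 70.4 × 840 / 351.5 = 168.2 J/K.
ΔS_total = (91.79) + (168.2) = 260 J/K.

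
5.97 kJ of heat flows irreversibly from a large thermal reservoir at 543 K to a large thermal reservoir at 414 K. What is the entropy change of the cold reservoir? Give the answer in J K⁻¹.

ΔS_cold = 14.4 J/K

The cold reservoir gains heat Q, so ΔS_cold = +Q/T_C = 5970/414 = 14.4 J/K.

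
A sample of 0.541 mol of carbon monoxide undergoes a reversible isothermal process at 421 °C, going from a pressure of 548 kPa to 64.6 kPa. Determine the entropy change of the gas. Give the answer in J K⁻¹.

ΔS_gas = 9.62 J/K

For an isothermal ideal gas ΔS_gas = nR ln(P₁/P₂) = 0.541 × 8.314 × ln(548/64.6) = 9.62 J/K.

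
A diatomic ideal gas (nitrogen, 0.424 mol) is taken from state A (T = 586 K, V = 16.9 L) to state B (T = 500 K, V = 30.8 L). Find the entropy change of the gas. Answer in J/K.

ΔS = 0.717 J/K

Entropy is a state function: ΔS = nC_V ln(T₂/T₁) + nR ln(V₂/V₁), with C_V = 5R/2 = 20.79 J mol⁻¹ K⁻¹ for a diatomic ideal gas.
ΔS = 0.424 × [20.79 × ln(500/586) + 8.314 × ln(30.8/16.9)] = 0.717 J/K.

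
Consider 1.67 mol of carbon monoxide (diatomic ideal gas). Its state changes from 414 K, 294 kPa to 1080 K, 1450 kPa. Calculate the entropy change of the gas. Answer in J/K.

ΔS = 24.4 J/K

ΔS = nC_p ln(T₂/T₁) − nR ln(P₂/P₁), with C_p = 7R/2 = 29.1 J mol⁻¹ K⁻¹ for a diatomic ideal gas.
ΔS = 1.67 × [29.1 × ln(1080/414) − 8.314 × ln(1450/294)] = 24.4 J/K.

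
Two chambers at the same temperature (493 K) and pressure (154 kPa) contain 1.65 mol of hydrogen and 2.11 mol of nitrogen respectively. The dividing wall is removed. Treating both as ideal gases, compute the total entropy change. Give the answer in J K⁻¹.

ΔS_mix = 21.4 J/K

Mole fractions: x_A = 1.65/3.76 = 0.439, x_B = 0.561.
ΔS_mix = −R(n_A ln x_A + n_B ln x_B) = −8.314 × (1.65 ln 0.439 + 2.11 ln 0.561) = 21.4 J/K.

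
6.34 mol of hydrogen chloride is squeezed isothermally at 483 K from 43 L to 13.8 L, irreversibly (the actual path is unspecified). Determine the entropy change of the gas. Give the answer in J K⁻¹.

Entropy is a state function, so ΔS_gas depends only on the end states.
For an isothermal ideal gas ΔS_gas = nR ln(V₂/V₁) = 6.34 × 8.314 × ln(13.8/43) = -59.9 J/K.

ΔS_gas = -59.9 J/K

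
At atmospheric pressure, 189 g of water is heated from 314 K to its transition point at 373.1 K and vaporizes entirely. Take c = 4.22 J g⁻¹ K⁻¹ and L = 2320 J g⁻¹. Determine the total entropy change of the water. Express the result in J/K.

Warming step: ΔS₁ = m c ln(T_tr/T_i) = 189 × 4.22 × ln(373.1/314) = 137.5 J/K.
Phase change: ΔS₂ = +mL/T_tr = 189 × 2320 / 373.1 = 1175 J/K.
ΔS_total = (137.5) + (1175) = 1310 J/K.

ΔS = 1310 J/K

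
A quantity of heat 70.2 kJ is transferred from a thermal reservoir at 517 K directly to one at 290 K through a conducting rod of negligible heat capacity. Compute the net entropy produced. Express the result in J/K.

ΔS_hot = −Q/T_H = −70200/517 = -135.8 J/K and ΔS_cold = +Q/T_C = 70200/290 = 242.1 J/K.
ΔS_total = -135.8 + 242.1 = 106 J/K, positive as the second law requires.

ΔS_total = 106 J/K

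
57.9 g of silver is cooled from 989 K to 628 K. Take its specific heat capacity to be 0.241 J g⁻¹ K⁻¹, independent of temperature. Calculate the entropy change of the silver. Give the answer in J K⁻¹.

ΔS = ∫dQ_rev/T = m c ln(T₂/T₁) = 57.9 × 0.241 × ln(628/989) = -6.34 J/K.

ΔS = -6.34 J/K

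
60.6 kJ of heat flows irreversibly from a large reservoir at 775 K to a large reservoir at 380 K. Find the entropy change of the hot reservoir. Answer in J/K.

The hot reservoir loses heat Q, so ΔS_hot = −Q/T_H = −60600/775 = -78.2 J/K.

ΔS_hot = -78.2 J/K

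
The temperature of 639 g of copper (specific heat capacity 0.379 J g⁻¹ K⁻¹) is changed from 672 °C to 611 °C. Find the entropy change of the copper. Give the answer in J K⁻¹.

ΔS = -16.2 J/K

In kelvin: T₁ = 945.15 K, T₂ = 884.15 K. ΔS = ∫dQ_rev/T = m c ln(T₂/T₁) = 639 × 0.379 × ln(884.15/945.15) = -16.2 J/K.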